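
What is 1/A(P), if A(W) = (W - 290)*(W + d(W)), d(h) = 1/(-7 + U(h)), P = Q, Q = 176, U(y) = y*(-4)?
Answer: -237/4755130 ≈ -4.9841e-5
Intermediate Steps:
U(y) = -4*y
P = 176
d(h) = 1/(-7 - 4*h)
A(W) = (-290 + W)*(W - 1/(7 + 4*W)) (A(W) = (W - 290)*(W - 1/(7 + 4*W)) = (-290 + W)*(W - 1/(7 + 4*W)))
1/A(P) = 1/((290 - 1*176 + 176*(-290 + 176)*(7 + 4*176))/(7 + 4*176)) = 1/((290 - 176 + 176*(-114)*(7 + 704))/(7 + 704)) = 1/((290 - 176 + 176*(-114)*711)/711) = 1/((290 - 176 - 14265504)/711) = 1/((1/711)*(-14265390)) = 1/(-4755130/237) = -237/4755130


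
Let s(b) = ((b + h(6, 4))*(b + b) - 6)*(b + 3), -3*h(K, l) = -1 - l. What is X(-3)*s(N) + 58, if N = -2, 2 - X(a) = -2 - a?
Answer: 160/3 ≈ 53.333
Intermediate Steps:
h(K, l) = ⅓ + l/3 (h(K, l) = -(-1 - l)/3 = ⅓ + l/3)
X(a) = 4 + a (X(a) = 2 - (-2 - a) = 2 + (2 + a) = 4 + a)
s(b) = (-6 + 2*b*(5/3 + b))*(3 + b) (s(b) = ((b + (⅓ + (⅓)*4))*(b + b) - 6)*(b + 3) = ((b + (⅓ + 4/3))*(2*b) - 6)*(3 + b) = ((b + 5/3)*(2*b) - 6)*(3 + b) = ((5/3 + b)*(2*b) - 6)*(3 + b) = (2*b*(5/3 + b) - 6)*(3 + b) = (-6 + 2*b*(5/3 + b))*(3 + b))
X(-3)*s(N) + 58 = (4 - 3)*(-18 + 2*(-2)³ + 4*(-2) + (28/3)*(-2)²) + 58 = 1*(-18 + 2*(-8) - 8 + (28/3)*4) + 58 = 1*(-18 - 16 - 8 + 112/3) + 58 = 1*(-14/3) + 58 = -14/3 + 58 = 160/3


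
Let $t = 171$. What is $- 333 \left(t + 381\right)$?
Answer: $-183816$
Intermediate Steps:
$- 333 \left(t + 381\right) = - 333 \left(171 + 381\right) = \left(-333\right) 552 = -183816$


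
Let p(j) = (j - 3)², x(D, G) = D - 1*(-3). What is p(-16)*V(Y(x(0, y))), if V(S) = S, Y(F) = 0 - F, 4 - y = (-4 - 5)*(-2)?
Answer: -1083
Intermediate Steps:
y = -14 (y = 4 - (-4 - 5)*(-2) = 4 - (-9)*(-2) = 4 - 1*18 = 4 - 18 = -14)
x(D, G) = 3 + D (x(D, G) = D + 3 = 3 + D)
Y(F) = -F
p(j) = (-3 + j)²
p(-16)*V(Y(x(0, y))) = (-3 - 16)²*(-(3 + 0)) = (-19)²*(-1*3) = 361*(-3) = -1083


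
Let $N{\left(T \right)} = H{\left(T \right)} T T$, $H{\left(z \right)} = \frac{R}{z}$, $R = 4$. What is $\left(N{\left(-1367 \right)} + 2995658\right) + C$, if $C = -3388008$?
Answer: $-397818$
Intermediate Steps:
$H{\left(z \right)} = \frac{4}{z}$
$N{\left(T \right)} = 4 T$ ($N{\left(T \right)} = \frac{4}{T} T T = 4 T$)
$\left(N{\left(-1367 \right)} + 2995658\right) + C = \left(4 \left(-1367\right) + 2995658\right) - 3388008 = \left(-5468 + 2995658\right) - 3388008 = 2990190 - 3388008 = -397818$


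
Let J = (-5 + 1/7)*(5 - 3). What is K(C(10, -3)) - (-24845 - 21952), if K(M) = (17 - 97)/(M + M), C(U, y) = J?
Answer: 795619/17 ≈ 46801.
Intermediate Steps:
J = -68/7 (J = (-5 + 1*(⅐))*2 = (-5 + ⅐)*2 = -34/7*2 = -68/7 ≈ -9.7143)
C(U, y) = -68/7
K(M) = -40/M (K(M) = -80*1/(2*M) = -40/M)
K(C(10, -3)) - (-24845 - 21952) = -40/(-68/7) - (-24845 - 21952) = -40*(-7/68) - 1*(-46797) = 70/17 + 46797 = 795619/17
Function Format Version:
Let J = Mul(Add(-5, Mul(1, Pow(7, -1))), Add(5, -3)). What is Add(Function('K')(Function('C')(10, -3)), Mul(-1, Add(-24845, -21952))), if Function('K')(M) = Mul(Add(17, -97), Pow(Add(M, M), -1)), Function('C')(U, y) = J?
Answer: Rational(795619, 17) ≈ 46801.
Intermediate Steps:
J = Rational(-68, 7) (J = Mul(Add(-5, Mul(1, Rational(1, 7))), 2) = Mul(Add(-5, Rational(1, 7)), 2) = Mul(Rational(-34, 7), 2) = Rational(-68, 7) ≈ -9.7143)
Function('C')(U, y) = Rational(-68, 7)
Function('K')(M) = Mul(-40, Pow(M, -1)) (Function('K')(M) = Mul(-80, Pow(Mul(2, M), -1)) = Mul(-80, Mul(Rational(1, 2), Pow(M, -1))) = Mul(-40, Pow(M, -1)))
Add(Function('K')(Function('C')(10, -3)), Mul(-1, Add(-24845, -21952))) = Add(Mul(-40, Pow(Rational(-68, 7), -1)), Mul(-1, Add(-24845, -21952))) = Add(Mul(-40, Rational(-7, 68)), Mul(-1, -46797)) = Add(Rational(70, 17), 46797) = Rational(795619, 17)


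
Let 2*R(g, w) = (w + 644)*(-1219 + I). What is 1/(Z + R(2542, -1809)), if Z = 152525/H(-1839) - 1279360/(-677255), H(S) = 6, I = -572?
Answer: 406353/434261414401 ≈ 9.3573e-7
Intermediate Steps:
R(g, w) = -576702 - 1791*w/2 (R(g, w) = ((w + 644)*(-1219 - 572))/2 = ((644 + w)*(-1791))/2 = (-1153404 - 1791*w)/2 = -576702 - 1791*w/2)
Z = 20661199007/812706 (Z = 152525/6 - 1279360/(-677255) = 152525*(⅙) - 1279360*(-1/677255) = 152525/6 + 255872/135451 = 20661199007/812706 ≈ 25423.)
1/(Z + R(2542, -1809)) = 1/(20661199007/812706 + (-576702 - 1791/2*(-1809))) = 1/(20661199007/812706 + (-576702 + 3239919/2)) = 1/(20661199007/812706 + 2086515/2) = 1/(434261414401/406353) = 406353/434261414401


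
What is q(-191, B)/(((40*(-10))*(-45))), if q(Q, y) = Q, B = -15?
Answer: -191/18000 ≈ -0.010611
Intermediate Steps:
q(-191, B)/(((40*(-10))*(-45))) = -191/((40*(-10))*(-45)) = -191/((-400*(-45))) = -191/18000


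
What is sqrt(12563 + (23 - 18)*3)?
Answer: sqrt(12578) ≈ 112.15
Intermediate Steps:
sqrt(12563 + (23 - 18)*3) = sqrt(12563 + 5*3) = sqrt(12563 + 15) = sqrt(12578)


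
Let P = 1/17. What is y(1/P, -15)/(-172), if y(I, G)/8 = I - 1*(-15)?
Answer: -64/43 ≈ -1.4884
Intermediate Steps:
P = 1/17 ≈ 0.058824
y(I, G) = 120 + 8*I (y(I, G) = 8*(I - 1*(-15)) = 8*(I + 15) = 8*(15 + I) = 120 + 8*I)
y(1/P, -15)/(-172) = (120 + 8/(1/17))/(-172) = (120 + 8*17)*(-1/172) = (120 + 136)*(-1/172) = 256*(-1/172) = -64/43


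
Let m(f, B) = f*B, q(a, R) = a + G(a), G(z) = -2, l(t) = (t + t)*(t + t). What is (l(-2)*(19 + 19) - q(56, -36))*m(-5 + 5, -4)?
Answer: 0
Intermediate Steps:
l(t) = 4*t**2 (l(t) = (2*t)*(2*t) = 4*t**2)
q(a, R) = -2 + a (q(a, R) = a - 2 = -2 + a)
m(f, B) = B*f
(l(-2)*(19 + 19) - q(56, -36))*m(-5 + 5, -4) = ((4*(-2)**2)*(19 + 19) - (-2 + 56))*(-4*(-5 + 5)) = ((4*4)*38 - 1*54)*(-4*0) = (16*38 - 54)*0 = (608 - 54)*0 = 554*0 = 0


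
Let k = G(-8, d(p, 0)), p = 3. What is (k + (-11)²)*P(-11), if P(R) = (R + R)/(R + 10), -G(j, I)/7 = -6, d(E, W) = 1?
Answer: 3586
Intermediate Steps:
G(j, I) = 42 (G(j, I) = -7*(-6) = 42)
P(R) = 2*R/(10 + R) (P(R) = (2*R)/(10 + R) = 2*R/(10 + R))
k = 42
(k + (-11)²)*P(-11) = (42 + (-11)²)*(2*(-11)/(10 - 11)) = (42 + 121)*(2*(-11)/(-1)) = 163*(2*(-11)*(-1)) = 163*22 = 3586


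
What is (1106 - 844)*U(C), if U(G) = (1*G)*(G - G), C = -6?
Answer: 0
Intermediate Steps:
U(G) = 0 (U(G) = G*0 = 0)
(1106 - 844)*U(C) = (1106 - 844)*0 = 262*0 = 0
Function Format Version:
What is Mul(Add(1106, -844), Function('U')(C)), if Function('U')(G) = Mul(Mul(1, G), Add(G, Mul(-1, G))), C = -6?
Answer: 0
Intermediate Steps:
Function('U')(G) = 0 (Function('U')(G) = Mul(G, 0) = 0)
Mul(Add(1106, -844), Function('U')(C)) = Mul(Add(1106, -844), 0) = Mul(262, 0) = 0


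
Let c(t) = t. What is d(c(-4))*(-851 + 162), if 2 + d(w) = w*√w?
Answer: 1378 + 5512*I ≈ 1378.0 + 5512.0*I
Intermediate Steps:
d(w) = -2 + w^(3/2) (d(w) = -2 + w*√w = -2 + w^(3/2))
d(c(-4))*(-851 + 162) = (-2 + (-4)^(3/2))*(-851 + 162) = (-2 - 8*I)*(-689) = 1378 + 5512*I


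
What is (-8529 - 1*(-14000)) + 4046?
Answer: 9517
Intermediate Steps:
(-8529 - 1*(-14000)) + 4046 = (-8529 + 14000) + 4046 = 5471 + 4046 = 9517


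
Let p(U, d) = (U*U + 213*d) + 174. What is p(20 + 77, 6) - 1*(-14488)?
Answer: 25349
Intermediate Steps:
p(U, d) = 174 + U² + 213*d (p(U, d) = (U² + 213*d) + 174 = 174 + U² + 213*d)
p(20 + 77, 6) - 1*(-14488) = (174 + (20 + 77)² + 213*6) - 1*(-14488) = (174 + 97² + 1278) + 14488 = (174 + 9409 + 1278) + 14488 = 10861 + 14488 = 25349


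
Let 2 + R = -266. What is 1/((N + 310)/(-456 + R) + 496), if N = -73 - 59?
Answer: 362/179463 ≈ 0.0020171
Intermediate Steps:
R = -268 (R = -2 - 266 = -268)
N = -132
1/((N + 310)/(-456 + R) + 496) = 1/((-132 + 310)/(-456 - 268) + 496) = 1/(178/(-724) + 496) = 1/(178*(-1/724) + 496) = 1/(-89/362 + 496) = 1/(179463/362) = 362/179463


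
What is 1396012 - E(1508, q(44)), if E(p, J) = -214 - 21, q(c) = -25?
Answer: 1396247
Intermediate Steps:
E(p, J) = -235
1396012 - E(1508, q(44)) = 1396012 - 1*(-235) = 1396012 + 235 = 1396247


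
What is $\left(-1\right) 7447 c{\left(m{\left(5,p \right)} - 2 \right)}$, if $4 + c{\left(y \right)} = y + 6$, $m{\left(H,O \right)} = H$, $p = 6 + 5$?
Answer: $-37235$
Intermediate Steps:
$p = 11$
$c{\left(y \right)} = 2 + y$ ($c{\left(y \right)} = -4 + \left(y + 6\right) = -4 + \left(6 + y\right) = 2 + y$)
$\left(-1\right) 7447 c{\left(m{\left(5,p \right)} - 2 \right)} = \left(-1\right) 7447 \left(2 + \left(5 - 2\right)\right) = - 7447 \left(2 + 3\right) = \left(-7447\right) 5 = -37235$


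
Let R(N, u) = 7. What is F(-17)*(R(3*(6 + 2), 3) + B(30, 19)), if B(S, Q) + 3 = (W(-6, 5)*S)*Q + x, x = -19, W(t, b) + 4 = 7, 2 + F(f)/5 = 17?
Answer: 127125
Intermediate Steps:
F(f) = 75 (F(f) = -10 + 5*17 = -10 + 85 = 75)
W(t, b) = 3 (W(t, b) = -4 + 7 = 3)
B(S, Q) = -22 + 3*Q*S (B(S, Q) = -3 + ((3*S)*Q - 19) = -3 + (3*Q*S - 19) = -3 + (-19 + 3*Q*S) = -22 + 3*Q*S)
F(-17)*(R(3*(6 + 2), 3) + B(30, 19)) = 75*(7 + (-22 + 3*19*30)) = 75*(7 + (-22 + 1710)) = 75*(7 + 1688) = 75*1695 = 127125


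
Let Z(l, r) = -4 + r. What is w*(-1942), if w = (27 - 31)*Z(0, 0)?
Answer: -31072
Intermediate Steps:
w = 16 (w = (27 - 31)*(-4 + 0) = -4*(-4) = 16)
w*(-1942) = 16*(-1942) = -31072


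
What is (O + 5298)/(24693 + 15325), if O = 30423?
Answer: 35721/40018 ≈ 0.89262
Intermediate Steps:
(O + 5298)/(24693 + 15325) = (30423 + 5298)/(24693 + 15325) = 35721/40018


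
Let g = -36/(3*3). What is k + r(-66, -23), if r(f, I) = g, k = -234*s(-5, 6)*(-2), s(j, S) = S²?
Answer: 16844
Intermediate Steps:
g = -4 (g = -36/9 = -36*⅑ = -4)
k = 16848 (k = -234*6²*(-2) = -8424*(-2) = -234*(-72) = 16848)
r(f, I) = -4
k + r(-66, -23) = 16848 - 4 = 16844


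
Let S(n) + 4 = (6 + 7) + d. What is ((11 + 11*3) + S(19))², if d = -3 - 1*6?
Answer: 1936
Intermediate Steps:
d = -9 (d = -3 - 6 = -9)
S(n) = 0 (S(n) = -4 + ((6 + 7) - 9) = -4 + (13 - 9) = -4 + 4 = 0)
((11 + 11*3) + S(19))² = ((11 + 11*3) + 0)² = ((11 + 33) + 0)² = (44 + 0)² = 44² = 1936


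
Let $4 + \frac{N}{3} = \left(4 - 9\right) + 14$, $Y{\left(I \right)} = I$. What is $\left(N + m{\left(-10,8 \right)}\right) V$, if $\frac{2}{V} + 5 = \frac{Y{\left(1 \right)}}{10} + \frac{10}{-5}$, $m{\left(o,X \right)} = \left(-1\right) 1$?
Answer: $- \frac{280}{69} \approx -4.058$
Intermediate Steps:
$m{\left(o,X \right)} = -1$
$V = - \frac{20}{69}$ ($V = \frac{2}{-5 + \left(1 \cdot \frac{1}{10} + \frac{10}{-5}\right)} = \frac{2}{-5 + \left(1 \cdot \frac{1}{10} + 10 \left(- \frac{1}{5}\right)\right)} = \frac{2}{-5 + \left(\frac{1}{10} - 2\right)} = \frac{2}{-5 - \frac{19}{10}} = \frac{2}{- \frac{69}{10}} = 2 \left(- \frac{10}{69}\right) = - \frac{20}{69} \approx -0.28986$)
$N = 15$ ($N = -12 + 3 \left(\left(4 - 9\right) + 14\right) = -12 + 3 \left(-5 + 14\right) = -12 + 3 \cdot 9 = -12 + 27 = 15$)
$\left(N + m{\left(-10,8 \right)}\right) V = \left(15 - 1\right) \left(- \frac{20}{69}\right) = 14 \left(- \frac{20}{69}\right) = - \frac{280}{69}$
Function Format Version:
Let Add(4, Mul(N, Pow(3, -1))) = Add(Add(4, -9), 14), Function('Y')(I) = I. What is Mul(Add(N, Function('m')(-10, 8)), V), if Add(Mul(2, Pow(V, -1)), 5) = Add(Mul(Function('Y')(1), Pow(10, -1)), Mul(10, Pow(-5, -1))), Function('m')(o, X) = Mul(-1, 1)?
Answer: Rational(-280, 69) ≈ -4.0580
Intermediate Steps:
Function('m')(o, X) = -1
V = Rational(-20, 69) (V = Mul(2, Pow(Add(-5, Add(Mul(1, Pow(10, -1)), Mul(10, Pow(-5, -1)))), -1)) = Mul(2, Pow(Add(-5, Add(Mul(1, Rational(1, 10)), Mul(10, Rational(-1, 5)))), -1)) = Mul(2, Pow(Add(-5, Add(Rational(1, 10), -2)), -1)) = Mul(2, Pow(Add(-5, Rational(-19, 10)), -1)) = Mul(2, Pow(Rational(-69, 10), -1)) = Mul(2, Rational(-10, 69)) = Rational(-20, 69) ≈ -0.28986)
N = 15 (N = Add(-12, Mul(3, Add(Add(4, -9), 14))) = Add(-12, Mul(3, Add(-5, 14))) = Add(-12, Mul(3, 9)) = Add(-12, 27) = 15)
Mul(Add(N, Function('m')(-10, 8)), V) = Mul(Add(15, -1), Rational(-20, 69)) = Mul(14, Rational(-20, 69)) = Rational(-280, 69)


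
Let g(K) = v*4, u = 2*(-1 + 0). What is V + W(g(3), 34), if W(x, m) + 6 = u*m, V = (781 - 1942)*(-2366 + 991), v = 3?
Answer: 1596301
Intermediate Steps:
u = -2 (u = 2*(-1) = -2)
V = 1596375 (V = -1161*(-1375) = 1596375)
g(K) = 12 (g(K) = 3*4 = 12)
W(x, m) = -6 - 2*m
V + W(g(3), 34) = 1596375 + (-6 - 2*34) = 1596375 + (-6 - 68) = 1596375 - 74 = 1596301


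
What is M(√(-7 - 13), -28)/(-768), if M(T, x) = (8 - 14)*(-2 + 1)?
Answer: -1/128 ≈ -0.0078125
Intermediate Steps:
M(T, x) = 6 (M(T, x) = -6*(-1) = 6)
M(√(-7 - 13), -28)/(-768) = 6/(-768) = 6*(-1/768) = -1/128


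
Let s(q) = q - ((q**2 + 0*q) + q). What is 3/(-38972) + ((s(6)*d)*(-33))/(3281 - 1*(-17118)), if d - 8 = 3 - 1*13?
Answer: -92658669/794989828 ≈ -0.11655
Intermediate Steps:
d = -2 (d = 8 + (3 - 1*13) = 8 + (3 - 13) = 8 - 10 = -2)
s(q) = -q**2 (s(q) = q - ((q**2 + 0) + q) = q - (q**2 + q) = q - (q + q**2) = q + (-q - q**2) = -q**2)
3/(-38972) + ((s(6)*d)*(-33))/(3281 - 1*(-17118)) = 3/(-38972) + ((-1*6**2*(-2))*(-33))/(3281 - 1*(-17118)) = 3*(-1/38972) + ((-1*36*(-2))*(-33))/(3281 + 17118) = -3/38972 + (-36*(-2)*(-33))/20399 = -3/38972 + (72*(-33))*(1/20399) = -3/38972 - 2376*1/20399 = -3/38972 - 2376/20399 = -92658669/794989828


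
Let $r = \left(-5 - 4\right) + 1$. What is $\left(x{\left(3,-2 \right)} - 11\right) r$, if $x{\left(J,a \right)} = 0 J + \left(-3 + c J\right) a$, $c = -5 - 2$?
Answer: $-296$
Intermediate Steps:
$c = -7$ ($c = -5 - 2 = -7$)
$r = -8$ ($r = -9 + 1 = -8$)
$x{\left(J,a \right)} = a \left(-3 - 7 J\right)$ ($x{\left(J,a \right)} = 0 J + \left(-3 - 7 J\right) a = 0 + a \left(-3 - 7 J\right) = a \left(-3 - 7 J\right)$)
$\left(x{\left(3,-2 \right)} - 11\right) r = \left(- 2 \left(-3 - 21\right) - 11\right) \left(-8\right) = \left(\left(-2\right) \left(-24\right) - 11\right) \left(-8\right) = \left(48 - 11\right) \left(-8\right) = 37 \left(-8\right) = -296$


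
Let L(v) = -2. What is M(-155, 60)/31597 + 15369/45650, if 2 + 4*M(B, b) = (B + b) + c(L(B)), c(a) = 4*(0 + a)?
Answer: 968831961/2884806100 ≈ 0.33584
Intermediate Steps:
c(a) = 4*a
M(B, b) = -5/2 + B/4 + b/4 (M(B, b) = -1/2 + ((B + b) + 4*(-2))/4 = -1/2 + ((B + b) - 8)/4 = -1/2 + (-8 + B + b)/4 = -1/2 + (-2 + B/4 + b/4) = -5/2 + B/4 + b/4)
M(-155, 60)/31597 + 15369/45650 = (-5/2 + (1/4)*(-155) + (1/4)*60)/31597 + 15369/45650 = (-5/2 - 155/4 + 15)*(1/31597) + 15369*(1/45650) = -105/4*1/31597 + 15369/45650 = -105/126388 + 15369/45650 = 968831961/2884806100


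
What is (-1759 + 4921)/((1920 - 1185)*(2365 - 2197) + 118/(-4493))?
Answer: 7103433/277397761 ≈ 0.025607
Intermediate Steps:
(-1759 + 4921)/((1920 - 1185)*(2365 - 2197) + 118/(-4493)) = 3162/(735*168 + 118*(-1/4493)) = 3162/(123480 - 118/4493) = 3162/(554795522/4493) = 3162*(4493/554795522) = 7103433/277397761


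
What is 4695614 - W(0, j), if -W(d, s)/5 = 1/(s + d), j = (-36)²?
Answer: 6085515749/1296 ≈ 4.6956e+6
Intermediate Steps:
j = 1296
W(d, s) = -5/(d + s) (W(d, s) = -5/(s + d) = -5/(d + s))
4695614 - W(0, j) = 4695614 - (-5)/(0 + 1296) = 4695614 - (-5)/1296 = 4695614 - 1*(-5/1296) = 4695614 + 5/1296 = 6085515749/1296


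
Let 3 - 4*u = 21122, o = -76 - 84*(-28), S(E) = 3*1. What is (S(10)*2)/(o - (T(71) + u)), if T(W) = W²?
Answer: 8/3353 ≈ 0.0023859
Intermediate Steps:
S(E) = 3
o = 2276 (o = -76 + 2352 = 2276)
u = -21119/4 (u = ¾ - ¼*21122 = ¾ - 10561/2 = -21119/4 ≈ -5279.8)
(S(10)*2)/(o - (T(71) + u)) = (3*2)/(2276 - (71² - 21119/4)) = 6/(2276 - (5041 - 21119/4)) = 6/(2276 - 1*(-955/4)) = 6/(2276 + 955/4) = 6/(10059/4) = 6*(4/10059) = 8/3353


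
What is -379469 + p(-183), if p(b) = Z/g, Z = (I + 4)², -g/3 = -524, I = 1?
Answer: -596525243/1572 ≈ -3.7947e+5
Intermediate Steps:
g = 1572 (g = -3*(-524) = 1572)
Z = 25 (Z = (1 + 4)² = 5² = 25)
p(b) = 25/1572
-379469 + p(-183) = -379469 + 25/1572 = -596525243/1572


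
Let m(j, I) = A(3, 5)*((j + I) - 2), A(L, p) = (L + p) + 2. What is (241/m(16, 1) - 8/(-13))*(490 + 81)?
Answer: 2474143/1950 ≈ 1268.8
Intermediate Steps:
A(L, p) = 2 + L + p
m(j, I) = -20 + 10*I + 10*j (m(j, I) = (2 + 3 + 5)*((j + I) - 2) = 10*((I + j) - 2) = 10*(-2 + I + j) = -20 + 10*I + 10*j)
(241/m(16, 1) - 8/(-13))*(490 + 81) = (241/(-20 + 10*1 + 10*16) - 8/(-13))*(490 + 81) = (241/(-20 + 10 + 160) - 8*(-1/13))*571 = (241/150 + 8/13)*571 = (4333/1950)*571 = 2474143/1950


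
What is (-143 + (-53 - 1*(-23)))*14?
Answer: -2422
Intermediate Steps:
(-143 + (-53 - 1*(-23)))*14 = (-143 + (-53 + 23))*14 = (-143 - 30)*14 = -173*14 = -2422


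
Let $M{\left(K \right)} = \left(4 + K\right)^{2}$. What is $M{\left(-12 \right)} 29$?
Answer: $1856$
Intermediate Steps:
$M{\left(-12 \right)} 29 = \left(4 - 12\right)^{2} \cdot 29 = \left(-8\right)^{2} \cdot 29 = 64 \cdot 29 = 1856$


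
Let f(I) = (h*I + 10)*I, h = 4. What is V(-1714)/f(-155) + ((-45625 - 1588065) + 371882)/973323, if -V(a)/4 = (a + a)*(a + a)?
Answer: -22935047302064/46013844825 ≈ -498.44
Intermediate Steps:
V(a) = -16*a² (V(a) = -4*(a + a)*(a + a) = -4*2*a*2*a = -16*a²)
f(I) = I*(10 + 4*I) (f(I) = (4*I + 10)*I = (10 + 4*I)*I = I*(10 + 4*I))
V(-1714)/f(-155) + ((-45625 - 1588065) + 371882)/973323 = (-16*(-1714)²)/((2*(-155)*(5 + 2*(-155)))) + ((-45625 - 1588065) + 371882)/973323 = (-16*2937796)/((2*(-155)*(5 - 310))) + (-1633690 + 371882)*(1/973323) = -47004736/(2*(-155)*(-305)) - 1261808*1/973323 = -47004736/94550 - 1261808/973323 = -47004736*1/94550 - 1261808/973323 = -23502368/47275 - 1261808/973323 = -22935047302064/46013844825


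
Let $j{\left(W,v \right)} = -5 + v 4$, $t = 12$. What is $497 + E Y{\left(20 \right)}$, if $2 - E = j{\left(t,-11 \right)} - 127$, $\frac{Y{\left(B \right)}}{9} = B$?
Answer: $32537$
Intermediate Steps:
$j{\left(W,v \right)} = -5 + 4 v$
$Y{\left(B \right)} = 9 B$
$E = 178$ ($E = 2 - \left(\left(-5 + 4 \left(-11\right)\right) - 127\right) = 2 - \left(\left(-5 - 44\right) - 127\right) = 2 - \left(-49 - 127\right) = 2 - -176 = 2 + 176 = 178$)
$497 + E Y{\left(20 \right)} = 497 + 178 \cdot 9 \cdot 20 = 497 + 178 \cdot 180 = 497 + 32040 = 32537$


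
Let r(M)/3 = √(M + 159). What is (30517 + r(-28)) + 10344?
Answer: 40861 + 3*√131 ≈ 40895.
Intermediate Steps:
r(M) = 3*√(159 + M) (r(M) = 3*√(M + 159) = 3*√(159 + M))
(30517 + r(-28)) + 10344 = (30517 + 3*√(159 - 28)) + 10344 = (30517 + 3*√131) + 10344 = 40861 + 3*√131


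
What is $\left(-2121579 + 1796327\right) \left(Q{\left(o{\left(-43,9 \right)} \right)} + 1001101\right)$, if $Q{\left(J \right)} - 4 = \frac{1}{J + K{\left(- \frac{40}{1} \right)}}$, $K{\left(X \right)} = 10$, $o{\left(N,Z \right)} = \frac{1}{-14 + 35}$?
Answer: $- \frac{68704012960352}{211} \approx -3.2561 \cdot 10^{11}$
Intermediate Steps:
$o{\left(N,Z \right)} = \frac{1}{21}$
$Q{\left(J \right)} = 4 + \frac{1}{10 + J}$ ($Q{\left(J \right)} = 4 + \frac{1}{J + 10} = 4 + \frac{1}{10 + J}$)
$\left(-2121579 + 1796327\right) \left(Q{\left(o{\left(-43,9 \right)} \right)} + 1001101\right) = \left(-2121579 + 1796327\right) \left(\frac{41 + 4 \cdot \frac{1}{21}}{10 + \frac{1}{21}} + 1001101\right) = - 325252 \left(\frac{41 + \frac{4}{21}}{\frac{211}{21}} + 1001101\right) = - 325252 \left(\frac{21}{211} \cdot \frac{865}{21} + 1001101\right) = - 325252 \left(\frac{865}{211} + 1001101\right) = \left(-325252\right) \frac{211233176}{211} = - \frac{68704012960352}{211}$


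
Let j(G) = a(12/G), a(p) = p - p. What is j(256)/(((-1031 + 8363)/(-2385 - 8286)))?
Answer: 0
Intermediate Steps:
a(p) = 0
j(G) = 0
j(256)/(((-1031 + 8363)/(-2385 - 8286))) = 0/(((-1031 + 8363)/(-2385 - 8286))) = 0/((7332/(-10671))) = 0/((7332*(-1/10671))) = 0/(-2444/3557) = 0*(-3557/2444) = 0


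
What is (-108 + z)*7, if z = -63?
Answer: -1197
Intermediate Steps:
(-108 + z)*7 = (-108 - 63)*7 = -171*7 = -1197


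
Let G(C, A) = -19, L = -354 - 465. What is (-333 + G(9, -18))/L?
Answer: 352/819 ≈ 0.42979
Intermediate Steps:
L = -819
(-333 + G(9, -18))/L = (-333 - 19)/(-819) = -352*(-1/819) = 352/819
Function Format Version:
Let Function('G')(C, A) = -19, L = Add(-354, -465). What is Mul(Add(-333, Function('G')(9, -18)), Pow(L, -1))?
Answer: Rational(352, 819) ≈ 0.42979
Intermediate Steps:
L = -819
Mul(Add(-333, Function('G')(9, -18)), Pow(L, -1)) = Mul(Add(-333, -19), Pow(-819, -1)) = Mul(-352, Rational(-1, 819)) = Rational(352, 819)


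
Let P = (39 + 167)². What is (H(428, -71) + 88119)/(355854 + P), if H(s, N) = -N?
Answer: 8819/39829 ≈ 0.22142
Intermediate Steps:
P = 42436 (P = 206² = 42436)
(H(428, -71) + 88119)/(355854 + P) = (-1*(-71) + 88119)/(355854 + 42436) = (71 + 88119)/398290 = 88190*(1/398290) = 8819/39829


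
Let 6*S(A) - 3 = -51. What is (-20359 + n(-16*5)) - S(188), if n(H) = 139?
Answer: -20212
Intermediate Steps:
S(A) = -8 (S(A) = 1/2 + (1/6)*(-51) = 1/2 - 17/2 = -8)
(-20359 + n(-16*5)) - S(188) = (-20359 + 139) - 1*(-8) = -20220 + 8 = -20212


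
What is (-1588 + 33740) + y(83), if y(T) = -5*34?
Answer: 31982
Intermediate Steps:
y(T) = -170
(-1588 + 33740) + y(83) = (-1588 + 33740) - 170 = 32152 - 170 = 31982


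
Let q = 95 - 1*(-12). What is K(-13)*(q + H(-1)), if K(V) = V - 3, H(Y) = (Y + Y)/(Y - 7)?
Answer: -1716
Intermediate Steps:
H(Y) = 2*Y/(-7 + Y) (H(Y) = (2*Y)/(-7 + Y) = 2*Y/(-7 + Y))
K(V) = -3 + V
q = 107 (q = 95 + 12 = 107)
K(-13)*(q + H(-1)) = (-3 - 13)*(107 + 2*(-1)/(-7 - 1)) = -16*(107 + 2*(-1)/(-8)) = -16*(107 + 2*(-1)*(-1/8)) = -16*(107 + 1/4) = -16*429/4 = -1716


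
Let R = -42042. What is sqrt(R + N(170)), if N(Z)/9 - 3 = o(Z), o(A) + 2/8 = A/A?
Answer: I*sqrt(168033)/2 ≈ 204.96*I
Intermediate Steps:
o(A) = 3/4 (o(A) = -1/4 + A/A = -1/4 + 1 = 3/4)
N(Z) = 135/4 (N(Z) = 27 + 9*(3/4) = 27 + 27/4 = 135/4)
sqrt(R + N(170)) = sqrt(-42042 + 135/4) = sqrt(-168033/4) = I*sqrt(168033)/2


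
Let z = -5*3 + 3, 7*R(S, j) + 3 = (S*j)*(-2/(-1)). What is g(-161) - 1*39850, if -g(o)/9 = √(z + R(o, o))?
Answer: -39850 - 9*√362285/7 ≈ -40624.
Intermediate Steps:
R(S, j) = -3/7 + 2*S*j/7 (R(S, j) = -3/7 + ((S*j)*(-2/(-1)))/7 = -3/7 + ((S*j)*(-2*(-1)))/7 = -3/7 + ((S*j)*2)/7 = -3/7 + (2*S*j)/7 = -3/7 + 2*S*j/7)
z = -12 (z = -15 + 3 = -12)
g(o) = -9*√(-87/7 + 2*o²/7) (g(o) = -9*√(-12 + (-3/7 + 2*o*o/7)) = -9*√(-12 + (-3/7 + 2*o²/7)) = -9*√(-87/7 + 2*o²/7))
g(-161) - 1*39850 = -9*√(-609 + 14*(-161)²)/7 - 1*39850 = -9*√(-609 + 14*25921)/7 - 39850 = -9*√(-609 + 362894)/7 - 39850 = -9*√362285/7 - 39850 = -39850 - 9*√362285/7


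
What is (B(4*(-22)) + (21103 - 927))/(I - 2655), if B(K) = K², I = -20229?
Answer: -6980/5721 ≈ -1.2201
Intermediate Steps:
(B(4*(-22)) + (21103 - 927))/(I - 2655) = ((4*(-22))² + (21103 - 927))/(-20229 - 2655) = ((-88)² + 20176)/(-22884) = (7744 + 20176)*(-1/22884) = 27920*(-1/22884) = -6980/5721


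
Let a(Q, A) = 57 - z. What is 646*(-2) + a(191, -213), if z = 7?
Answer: -1242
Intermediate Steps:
a(Q, A) = 50 (a(Q, A) = 57 - 1*7 = 57 - 7 = 50)
646*(-2) + a(191, -213) = 646*(-2) + 50 = -1292 + 50 = -1242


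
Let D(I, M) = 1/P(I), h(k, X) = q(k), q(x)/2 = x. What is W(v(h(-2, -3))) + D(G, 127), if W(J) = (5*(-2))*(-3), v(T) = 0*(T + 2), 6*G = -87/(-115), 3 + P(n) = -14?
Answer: 509/17 ≈ 29.941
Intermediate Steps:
q(x) = 2*x
P(n) = -17 (P(n) = -3 - 14 = -17)
h(k, X) = 2*k
G = 29/230 (G = (-87/(-115))/6 = (-87*(-1/115))/6 = (1/6)*(87/115) = 29/230 ≈ 0.12609)
D(I, M) = -1/17 (D(I, M) = 1/(-17) = -1/17)
v(T) = 0 (v(T) = 0*(2 + T) = 0)
W(J) = 30 (W(J) = -10*(-3) = 30)
W(v(h(-2, -3))) + D(G, 127) = 30 - 1/17 = 509/17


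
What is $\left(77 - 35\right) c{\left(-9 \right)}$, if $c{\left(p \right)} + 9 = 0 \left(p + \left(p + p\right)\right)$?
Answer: $-378$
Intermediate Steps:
$c{\left(p \right)} = -9$ ($c{\left(p \right)} = -9 + 0 \left(p + \left(p + p\right)\right) = -9 + 0 \left(p + 2 p\right) = -9 + 0 \cdot 3 p = -9 + 0 = -9$)
$\left(77 - 35\right) c{\left(-9 \right)} = \left(77 - 35\right) \left(-9\right) = 42 \left(-9\right) = -378$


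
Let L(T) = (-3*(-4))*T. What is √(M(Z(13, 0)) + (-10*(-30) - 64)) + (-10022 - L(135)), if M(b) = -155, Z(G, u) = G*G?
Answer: -11633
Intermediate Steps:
Z(G, u) = G²
L(T) = 12*T
√(M(Z(13, 0)) + (-10*(-30) - 64)) + (-10022 - L(135)) = √(-155 + (-10*(-30) - 64)) + (-10022 - 12*135) = √(-155 + (300 - 64)) + (-10022 - 1*1620) = √(-155 + 236) + (-10022 - 1620) = √81 - 11642 = 9 - 11642 = -11633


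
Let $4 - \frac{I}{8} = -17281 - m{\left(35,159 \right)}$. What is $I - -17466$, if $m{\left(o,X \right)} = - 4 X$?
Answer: $150658$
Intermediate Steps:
$I = 133192$ ($I = 32 - 8 \left(-17281 - \left(-4\right) 159\right) = 32 - 8 \left(-17281 - -636\right) = 32 - 8 \left(-17281 + 636\right) = 32 - -133160 = 32 + 133160 = 133192$)
$I - -17466 = 133192 - -17466 = 133192 + 17466 = 150658$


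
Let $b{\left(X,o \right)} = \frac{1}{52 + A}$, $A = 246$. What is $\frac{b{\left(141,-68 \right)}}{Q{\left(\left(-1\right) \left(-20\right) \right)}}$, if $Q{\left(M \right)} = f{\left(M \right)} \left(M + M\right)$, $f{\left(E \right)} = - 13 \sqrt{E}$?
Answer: $- \frac{\sqrt{5}}{1549600} \approx -1.443 \cdot 10^{-6}$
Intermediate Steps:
$b{\left(X,o \right)} = \frac{1}{298}$ ($b{\left(X,o \right)} = \frac{1}{52 + 246} = \frac{1}{298}$)
$Q{\left(M \right)} = - 26 M^{\frac{3}{2}}$ ($Q{\left(M \right)} = - 13 \sqrt{M} \left(M + M\right) = - 13 \sqrt{M} 2 M = - 26 M^{\frac{3}{2}}$)
$\frac{b{\left(141,-68 \right)}}{Q{\left(\left(-1\right) \left(-20\right) \right)}} = \frac{1}{298 \left(- 26 \left(\left(-1\right) \left(-20\right)\right)^{\frac{3}{2}}\right)} = \frac{1}{298 \left(- 26 \cdot 20^{\frac{3}{2}}\right)} = \frac{1}{298 \left(- 26 \cdot 40 \sqrt{5}\right)} = \frac{1}{298 \left(- 1040 \sqrt{5}\right)} = \frac{\left(- \frac{1}{5200}\right) \sqrt{5}}{298} = - \frac{\sqrt{5}}{1549600}$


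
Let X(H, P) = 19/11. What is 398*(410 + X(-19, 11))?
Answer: 1802542/11 ≈ 1.6387e+5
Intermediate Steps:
X(H, P) = 19/11 (X(H, P) = 19*(1/11) = 19/11)
398*(410 + X(-19, 11)) = 398*(410 + 19/11) = 398*(4529/11) = 1802542/11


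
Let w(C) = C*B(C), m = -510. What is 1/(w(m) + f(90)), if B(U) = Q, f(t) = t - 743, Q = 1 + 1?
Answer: -1/1673 ≈ -0.00059773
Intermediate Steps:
Q = 2
f(t) = -743 + t
B(U) = 2
w(C) = 2*C (w(C) = C*2 = 2*C)
1/(w(m) + f(90)) = 1/(2*(-510) + (-743 + 90)) = 1/(-1020 - 653) = 1/(-1673) = -1/1673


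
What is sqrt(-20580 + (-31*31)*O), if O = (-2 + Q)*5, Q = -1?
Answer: 3*I*sqrt(685) ≈ 78.518*I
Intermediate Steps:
O = -15 (O = (-2 - 1)*5 = -3*5 = -15)
sqrt(-20580 + (-31*31)*O) = sqrt(-20580 - 31*31*(-15)) = sqrt(-20580 - 961*(-15)) = sqrt(-20580 + 14415) = sqrt(-6165) = 3*I*sqrt(685)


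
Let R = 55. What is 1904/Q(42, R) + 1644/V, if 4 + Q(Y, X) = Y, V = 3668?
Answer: 880793/17423 ≈ 50.553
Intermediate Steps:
Q(Y, X) = -4 + Y
1904/Q(42, R) + 1644/V = 1904/(-4 + 42) + 1644/3668 = 1904/38 + 1644*(1/3668) = 1904*(1/38) + 411/917 = 952/19 + 411/917 = 880793/17423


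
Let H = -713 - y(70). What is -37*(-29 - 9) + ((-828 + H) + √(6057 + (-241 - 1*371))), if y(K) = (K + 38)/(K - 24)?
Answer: -3159/23 + 33*√5 ≈ -63.558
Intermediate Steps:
y(K) = (38 + K)/(-24 + K)
H = -16453/23 (H = -713 - (38 + 70)/(-24 + 70) = -713 - 108/46 = -713 - 1*54/23 = -713 - 54/23 = -16453/23 ≈ -715.35)
-37*(-29 - 9) + ((-828 + H) + √(6057 + (-241 - 1*371))) = -37*(-29 - 9) + ((-828 - 16453/23) + √(6057 + (-241 - 1*371))) = -37*(-38) + (-35497/23 + √(6057 + (-241 - 371))) = 1406 + (-35497/23 + √(6057 - 612)) = 1406 + (-35497/23 + √5445) = 1406 + (-35497/23 + 33*√5) = -3159/23 + 33*√5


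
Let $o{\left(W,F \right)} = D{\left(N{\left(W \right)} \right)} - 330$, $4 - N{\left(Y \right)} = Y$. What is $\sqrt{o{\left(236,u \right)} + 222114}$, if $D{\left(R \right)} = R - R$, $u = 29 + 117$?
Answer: $2 \sqrt{55446} \approx 470.94$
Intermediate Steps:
$N{\left(Y \right)} = 4 - Y$
$u = 146$
$D{\left(R \right)} = 0$
$o{\left(W,F \right)} = -330$ ($o{\left(W,F \right)} = 0 - 330 = -330$)
$\sqrt{o{\left(236,u \right)} + 222114} = \sqrt{-330 + 222114} = \sqrt{221784} = 2 \sqrt{55446}$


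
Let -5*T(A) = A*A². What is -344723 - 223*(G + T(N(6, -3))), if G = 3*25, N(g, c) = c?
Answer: -1813261/5 ≈ -3.6265e+5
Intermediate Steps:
G = 75
T(A) = -A³/5 (T(A) = -A*A²/5 = -A³/5)
-344723 - 223*(G + T(N(6, -3))) = -344723 - 223*(75 - ⅕*(-3)³) = -344723 - 223*(75 - ⅕*(-27)) = -344723 - 223*(75 + 27/5) = -344723 - 223*402/5 = -344723 - 89646/5 = -1813261/5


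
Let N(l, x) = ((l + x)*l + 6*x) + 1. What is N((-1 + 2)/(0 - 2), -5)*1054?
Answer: -55335/2 ≈ -27668.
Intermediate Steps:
N(l, x) = 1 + 6*x + l*(l + x) (N(l, x) = (l*(l + x) + 6*x) + 1 = (6*x + l*(l + x)) + 1 = 1 + 6*x + l*(l + x))
N((-1 + 2)/(0 - 2), -5)*1054 = (1 + ((-1 + 2)/(0 - 2))**2 + 6*(-5) + ((-1 + 2)/(0 - 2))*(-5))*1054 = (1 + (1/(-2))**2 - 30 + (1/(-2))*(-5))*1054 = (1 + (1*(-1/2))**2 - 30 + (1*(-1/2))*(-5))*1054 = (1 + (-1/2)**2 - 30 - 1/2*(-5))*1054 = (1 + 1/4 - 30 + 5/2)*1054 = -105/4*1054 = -55335/2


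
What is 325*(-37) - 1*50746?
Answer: -62771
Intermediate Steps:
325*(-37) - 1*50746 = -12025 - 50746 = -62771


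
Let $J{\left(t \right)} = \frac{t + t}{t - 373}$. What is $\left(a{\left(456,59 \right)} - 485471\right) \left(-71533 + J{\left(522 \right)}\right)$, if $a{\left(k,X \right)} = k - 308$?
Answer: $\frac{5172268236479}{149} \approx 3.4713 \cdot 10^{10}$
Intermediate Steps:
$a{\left(k,X \right)} = -308 + k$
$J{\left(t \right)} = \frac{2 t}{-373 + t}$
$\left(a{\left(456,59 \right)} - 485471\right) \left(-71533 + J{\left(522 \right)}\right) = \left(\left(-308 + 456\right) - 485471\right) \left(-71533 + 2 \cdot 522 \frac{1}{-373 + 522}\right) = \left(148 - 485471\right) \left(-71533 + 2 \cdot 522 \cdot \frac{1}{149}\right) = - 485323 \left(-71533 + 2 \cdot 522 \cdot \frac{1}{149}\right) = - 485323 \left(-71533 + \frac{1044}{149}\right) = \left(-485323\right) \left(- \frac{10657373}{149}\right) = \frac{5172268236479}{149}$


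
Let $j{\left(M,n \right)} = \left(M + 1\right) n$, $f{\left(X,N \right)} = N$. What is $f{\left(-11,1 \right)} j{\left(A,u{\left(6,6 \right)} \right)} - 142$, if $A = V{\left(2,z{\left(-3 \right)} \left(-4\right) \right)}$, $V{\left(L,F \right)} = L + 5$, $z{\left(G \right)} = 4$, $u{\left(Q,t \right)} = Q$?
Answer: $-94$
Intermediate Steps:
$V{\left(L,F \right)} = 5 + L$
$A = 7$ ($A = 5 + 2 = 7$)
$j{\left(M,n \right)} = n \left(1 + M\right)$ ($j{\left(M,n \right)} = \left(1 + M\right) n = n \left(1 + M\right)$)
$f{\left(-11,1 \right)} j{\left(A,u{\left(6,6 \right)} \right)} - 142 = 1 \cdot 6 \left(1 + 7\right) - 142 = 1 \cdot 6 \cdot 8 - 142 = 1 \cdot 48 - 142 = 48 - 142 = -94$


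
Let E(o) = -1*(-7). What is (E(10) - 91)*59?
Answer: -4956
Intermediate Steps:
E(o) = 7
(E(10) - 91)*59 = (7 - 91)*59 = -84*59 = -4956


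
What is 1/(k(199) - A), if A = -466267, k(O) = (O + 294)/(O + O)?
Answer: 398/185574759 ≈ 2.1447e-6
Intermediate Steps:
k(O) = (294 + O)/(2*O) (k(O) = (294 + O)/((2*O)) = (294 + O)*(1/(2*O)) = (294 + O)/(2*O))
1/(k(199) - A) = 1/((1/2)*(294 + 199)/199 - 1*(-466267)) = 1/((1/2)*(1/199)*493 + 466267) = 1/(493/398 + 466267) = 1/(185574759/398) = 398/185574759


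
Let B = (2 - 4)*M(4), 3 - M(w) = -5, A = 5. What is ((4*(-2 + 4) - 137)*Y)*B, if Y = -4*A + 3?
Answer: -35088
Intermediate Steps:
M(w) = 8 (M(w) = 3 - 1*(-5) = 3 + 5 = 8)
Y = -17 (Y = -4*5 + 3 = -20 + 3 = -17)
B = -16 (B = (2 - 4)*8 = -2*8 = -16)
((4*(-2 + 4) - 137)*Y)*B = ((4*(-2 + 4) - 137)*(-17))*(-16) = ((4*2 - 137)*(-17))*(-16) = ((8 - 137)*(-17))*(-16) = -129*(-17)*(-16) = 2193*(-16) = -35088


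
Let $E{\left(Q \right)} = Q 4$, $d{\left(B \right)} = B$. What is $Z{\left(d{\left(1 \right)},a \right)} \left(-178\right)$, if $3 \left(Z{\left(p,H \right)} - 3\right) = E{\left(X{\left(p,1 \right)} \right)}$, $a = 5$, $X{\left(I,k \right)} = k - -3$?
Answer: $- \frac{4450}{3} \approx -1483.3$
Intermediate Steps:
$X{\left(I,k \right)} = 3 + k$ ($X{\left(I,k \right)} = k + 3 = 3 + k$)
$E{\left(Q \right)} = 4 Q$
$Z{\left(p,H \right)} = \frac{25}{3}$ ($Z{\left(p,H \right)} = 3 + \frac{4 \left(3 + 1\right)}{3} = 3 + \frac{4 \cdot 4}{3} = 3 + \frac{1}{3} \cdot 16 = 3 + \frac{16}{3} = \frac{25}{3}$)
$Z{\left(d{\left(1 \right)},a \right)} \left(-178\right) = \frac{25}{3} \left(-178\right) = - \frac{4450}{3}$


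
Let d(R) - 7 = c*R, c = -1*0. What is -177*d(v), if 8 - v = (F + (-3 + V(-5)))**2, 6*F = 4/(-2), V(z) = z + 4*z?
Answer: -1239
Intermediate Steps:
V(z) = 5*z
c = 0
F = -1/3 (F = (4/(-2))/6 = (4*(-1/2))/6 = (1/6)*(-2) = -1/3 ≈ -0.33333)
v = -7153/9 (v = 8 - (-1/3 + (-3 + 5*(-5)))**2 = 8 - (-1/3 + (-3 - 25))**2 = 8 - (-1/3 - 28)**2 = 8 - (-85/3)**2 = 8 - 1*7225/9 = 8 - 7225/9 = -7153/9 ≈ -794.78)
d(R) = 7 (d(R) = 7 + 0*R = 7 + 0 = 7)
-177*d(v) = -177*7 = -1239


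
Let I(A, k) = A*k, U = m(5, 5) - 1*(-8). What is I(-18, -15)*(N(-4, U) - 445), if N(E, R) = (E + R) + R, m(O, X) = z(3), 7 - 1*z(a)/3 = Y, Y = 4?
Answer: -112050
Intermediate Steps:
z(a) = 9 (z(a) = 21 - 3*4 = 21 - 12 = 9)
m(O, X) = 9
U = 17 (U = 9 - 1*(-8) = 9 + 8 = 17)
N(E, R) = E + 2*R
I(-18, -15)*(N(-4, U) - 445) = (-18*(-15))*((-4 + 2*17) - 445) = 270*((-4 + 34) - 445) = 270*(30 - 445) = 270*(-415) = -112050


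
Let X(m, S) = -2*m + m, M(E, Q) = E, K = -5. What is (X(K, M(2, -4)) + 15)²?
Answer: 400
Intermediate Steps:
X(m, S) = -m
(X(K, M(2, -4)) + 15)² = (-1*(-5) + 15)² = (5 + 15)² = 20² = 400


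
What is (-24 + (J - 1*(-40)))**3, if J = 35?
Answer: 132651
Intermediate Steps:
(-24 + (J - 1*(-40)))**3 = (-24 + (35 - 1*(-40)))**3 = (-24 + (35 + 40))**3 = (-24 + 75)**3 = 51**3 = 132651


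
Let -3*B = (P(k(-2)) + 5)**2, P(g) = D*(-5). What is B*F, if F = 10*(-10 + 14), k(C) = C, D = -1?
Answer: -4000/3 ≈ -1333.3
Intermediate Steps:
P(g) = 5 (P(g) = -1*(-5) = 5)
F = 40 (F = 10*4 = 40)
B = -100/3 (B = -(5 + 5)**2/3 = -1/3*10**2 = -1/3*100 = -100/3 ≈ -33.333)
B*F = -100/3*40 = -4000/3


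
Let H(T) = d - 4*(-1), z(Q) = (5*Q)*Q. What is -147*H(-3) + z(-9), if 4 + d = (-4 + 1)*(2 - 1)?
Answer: 846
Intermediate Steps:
d = -7 (d = -4 + (-4 + 1)*(2 - 1) = -4 - 3*1 = -4 - 3 = -7)
z(Q) = 5*Q²
H(T) = -3 (H(T) = -7 - 4*(-1) = -7 + 4 = -3)
-147*H(-3) + z(-9) = -147*(-3) + 5*(-9)² = 441 + 5*81 = 441 + 405 = 846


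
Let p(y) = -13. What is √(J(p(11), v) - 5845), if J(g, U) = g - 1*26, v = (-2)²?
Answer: 2*I*√1471 ≈ 76.707*I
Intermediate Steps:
v = 4
J(g, U) = -26 + g (J(g, U) = g - 26 = -26 + g)
√(J(p(11), v) - 5845) = √((-26 - 13) - 5845) = √(-39 - 5845) = √(-5884) = 2*I*√1471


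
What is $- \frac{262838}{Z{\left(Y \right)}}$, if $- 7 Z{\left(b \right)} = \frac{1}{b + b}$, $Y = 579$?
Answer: $2130564828$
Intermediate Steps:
$Z{\left(b \right)} = - \frac{1}{14 b}$ ($Z{\left(b \right)} = - \frac{1}{7 \left(b + b\right)} = - \frac{1}{7 \cdot 2 b} = - \frac{\frac{1}{2} \frac{1}{b}}{7} = - \frac{1}{14 b}$)
$- \frac{262838}{Z{\left(Y \right)}} = - \frac{262838}{\left(- \frac{1}{14}\right) \frac{1}{579}} = - \frac{262838}{- \frac{1}{8106}} = \left(-262838\right) \left(-8106\right) = 2130564828$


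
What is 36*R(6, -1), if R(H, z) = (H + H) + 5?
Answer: 612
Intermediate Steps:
R(H, z) = 5 + 2*H (R(H, z) = 2*H + 5 = 5 + 2*H)
36*R(6, -1) = 36*(5 + 2*6) = 36*(5 + 12) = 36*17 = 612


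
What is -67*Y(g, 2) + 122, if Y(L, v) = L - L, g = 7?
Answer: 122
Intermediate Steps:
Y(L, v) = 0
-67*Y(g, 2) + 122 = -67*0 + 122 = 0 + 122 = 122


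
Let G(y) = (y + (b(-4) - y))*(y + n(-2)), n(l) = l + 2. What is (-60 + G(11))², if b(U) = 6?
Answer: 36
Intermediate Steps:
n(l) = 2 + l
G(y) = 6*y (G(y) = (y + (6 - y))*(y + (2 - 2)) = 6*(y + 0) = 6*y)
(-60 + G(11))² = (-60 + 6*11)² = (-60 + 66)² = 6² = 36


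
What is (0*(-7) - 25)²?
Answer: 625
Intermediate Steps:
(0*(-7) - 25)² = (0 - 25)² = (-25)² = 625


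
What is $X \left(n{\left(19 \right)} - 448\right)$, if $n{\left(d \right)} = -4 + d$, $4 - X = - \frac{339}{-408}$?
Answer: $- \frac{186623}{136} \approx -1372.2$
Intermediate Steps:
$X = \frac{431}{136}$ ($X = 4 - - \frac{339}{-408} = 4 - \left(-339\right) \left(- \frac{1}{408}\right) = 4 - \frac{113}{136} = \frac{431}{136} \approx 3.1691$)
$X \left(n{\left(19 \right)} - 448\right) = \frac{431 \left(\left(-4 + 19\right) - 448\right)}{136} = \frac{431 \left(15 - 448\right)}{136} = \frac{431}{136} \left(-433\right) = - \frac{186623}{136}$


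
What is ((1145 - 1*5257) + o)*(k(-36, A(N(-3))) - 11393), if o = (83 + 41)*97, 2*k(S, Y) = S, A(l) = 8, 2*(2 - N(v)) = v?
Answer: -90329476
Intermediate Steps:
N(v) = 2 - v/2
k(S, Y) = S/2
o = 12028 (o = 124*97 = 12028)
((1145 - 1*5257) + o)*(k(-36, A(N(-3))) - 11393) = ((1145 - 1*5257) + 12028)*((½)*(-36) - 11393) = ((1145 - 5257) + 12028)*(-18 - 11393) = (-4112 + 12028)*(-11411) = 7916*(-11411) = -90329476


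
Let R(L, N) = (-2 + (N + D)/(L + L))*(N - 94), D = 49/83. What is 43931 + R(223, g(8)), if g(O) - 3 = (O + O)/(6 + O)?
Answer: 40004950450/906941 ≈ 44110.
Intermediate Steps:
D = 49/83 (D = 49*(1/83) = 49/83 ≈ 0.59036)
g(O) = 3 + 2*O/(6 + O) (g(O) = 3 + (O + O)/(6 + O) = 3 + (2*O)/(6 + O) = 3 + 2*O/(6 + O))
R(L, N) = (-94 + N)*(-2 + (49/83 + N)/(2*L)) (R(L, N) = (-2 + (N + 49/83)/(L + L))*(N - 94) = (-2 + (49/83 + N)/((2*L)))*(-94 + N) = (-2 + (49/83 + N)*(1/(2*L)))*(-94 + N) = (-2 + (49/83 + N)/(2*L))*(-94 + N) = (-94 + N)*(-2 + (49/83 + N)/(2*L)))
43931 + R(223, g(8)) = 43931 + (1/166)*(-4606 - 7753*(18 + 5*8)/(6 + 8) + 83*((18 + 5*8)/(6 + 8))**2 - 332*223*(-94 + (18 + 5*8)/(6 + 8)))/223 = 43931 + (1/166)*(1/223)*(-4606 - 7753*(18 + 40)/14 + 83*((18 + 40)/14)**2 - 332*223*(-94 + (18 + 40)/14)) = 43931 + (1/166)*(1/223)*(-4606 - 7753*58/14 + 83*((1/14)*58)**2 - 332*223*(-94 + (1/14)*58)) = 43931 + (1/166)*(1/223)*(-4606 - 7753*29/7 + 83*(29/7)**2 - 332*223*(-94 + 29/7)) = 43931 + (1/166)*(1/223)*(-4606 - 224837/7 + 83*(841/49) - 332*223*(-629/7)) = 43931 + (1/166)*(1/223)*(-4606 - 224837/7 + 69803/49 + 46568644/7) = 43931 + (1/166)*(1/223)*(324250758/49) = 43931 + 162125379/906941 = 40004950450/906941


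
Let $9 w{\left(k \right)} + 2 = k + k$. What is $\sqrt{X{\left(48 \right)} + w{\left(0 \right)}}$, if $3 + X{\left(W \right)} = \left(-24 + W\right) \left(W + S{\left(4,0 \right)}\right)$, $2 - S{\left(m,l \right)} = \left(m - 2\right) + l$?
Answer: $\frac{7 \sqrt{211}}{3} \approx 33.894$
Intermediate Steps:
$w{\left(k \right)} = - \frac{2}{9} + \frac{2 k}{9}$ ($w{\left(k \right)} = - \frac{2}{9} + \frac{k + k}{9} = - \frac{2}{9} + \frac{2 k}{9}$)
$S{\left(m,l \right)} = 4 - l - m$ ($S{\left(m,l \right)} = 2 - \left(\left(m - 2\right) + l\right) = 2 - \left(\left(-2 + m\right) + l\right) = 2 - \left(-2 + l + m\right) = 4 - l - m$)
$X{\left(W \right)} = -3 + W \left(-24 + W\right)$ ($X{\left(W \right)} = -3 + \left(-24 + W\right) \left(W - 0\right) = -3 + \left(-24 + W\right) \left(W + \left(4 + 0 - 4\right)\right) = -3 + \left(-24 + W\right) \left(W + 0\right) = -3 + \left(-24 + W\right) W = -3 + W \left(-24 + W\right)$)
$\sqrt{X{\left(48 \right)} + w{\left(0 \right)}} = \sqrt{\left(-3 + 48^{2} - 1152\right) + \left(- \frac{2}{9} + \frac{2}{9} \cdot 0\right)} = \sqrt{\left(-3 + 2304 - 1152\right) + \left(- \frac{2}{9} + 0\right)} = \sqrt{1149 - \frac{2}{9}} = \sqrt{\frac{10339}{9}} = \frac{7 \sqrt{211}}{3}$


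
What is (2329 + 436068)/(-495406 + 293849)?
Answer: -438397/201557 ≈ -2.1751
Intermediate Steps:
(2329 + 436068)/(-495406 + 293849) = 438397/(-201557) = 438397*(-1/201557) = -438397/201557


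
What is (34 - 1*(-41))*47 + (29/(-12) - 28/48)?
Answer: 3522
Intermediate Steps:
(34 - 1*(-41))*47 + (29/(-12) - 28/48) = (34 + 41)*47 + (29*(-1/12) - 28*1/48) = 75*47 + (-29/12 - 7/12) = 3525 - 3 = 3522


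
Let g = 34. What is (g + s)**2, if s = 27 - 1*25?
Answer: 1296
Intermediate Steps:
s = 2 (s = 27 - 25 = 2)
(g + s)**2 = (34 + 2)**2 = 36**2 = 1296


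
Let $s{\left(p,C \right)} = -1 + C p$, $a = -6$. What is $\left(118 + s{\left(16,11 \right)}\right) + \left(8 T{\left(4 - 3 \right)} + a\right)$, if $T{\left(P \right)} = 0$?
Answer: $287$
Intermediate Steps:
$\left(118 + s{\left(16,11 \right)}\right) + \left(8 T{\left(4 - 3 \right)} + a\right) = \left(118 + \left(-1 + 11 \cdot 16\right)\right) + \left(8 \cdot 0 - 6\right) = \left(118 + \left(-1 + 176\right)\right) + \left(0 - 6\right) = \left(118 + 175\right) - 6 = 293 - 6 = 287$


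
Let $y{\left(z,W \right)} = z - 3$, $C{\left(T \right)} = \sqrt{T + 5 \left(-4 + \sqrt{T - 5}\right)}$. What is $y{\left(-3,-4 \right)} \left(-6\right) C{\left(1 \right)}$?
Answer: $36 \sqrt{-19 + 10 i} \approx 40.014 + 161.94 i$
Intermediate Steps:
$C{\left(T \right)} = \sqrt{-20 + T + 5 \sqrt{-5 + T}}$ ($C{\left(T \right)} = \sqrt{T + 5 \left(-4 + \sqrt{-5 + T}\right)} = \sqrt{T + \left(-20 + 5 \sqrt{-5 + T}\right)} = \sqrt{-20 + T + 5 \sqrt{-5 + T}}$)
$y{\left(z,W \right)} = -3 + z$
$y{\left(-3,-4 \right)} \left(-6\right) C{\left(1 \right)} = \left(-3 - 3\right) \left(-6\right) \sqrt{-20 + 1 + 5 \sqrt{-5 + 1}} = \left(-6\right) \left(-6\right) \sqrt{-20 + 1 + 5 \sqrt{-4}} = 36 \sqrt{-20 + 1 + 5 \cdot 2 i} = 36 \sqrt{-20 + 1 + 10 i} = 36 \sqrt{-19 + 10 i}$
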